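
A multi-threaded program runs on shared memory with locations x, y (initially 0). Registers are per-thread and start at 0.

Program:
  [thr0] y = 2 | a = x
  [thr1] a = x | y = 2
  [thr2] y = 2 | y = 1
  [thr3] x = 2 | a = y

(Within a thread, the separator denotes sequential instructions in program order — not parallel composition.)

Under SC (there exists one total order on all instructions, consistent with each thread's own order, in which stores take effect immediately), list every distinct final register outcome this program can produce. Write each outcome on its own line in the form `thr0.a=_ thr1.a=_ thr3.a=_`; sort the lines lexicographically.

thr0.a=0 thr1.a=0 thr3.a=1
thr0.a=0 thr1.a=0 thr3.a=2
thr0.a=0 thr1.a=2 thr3.a=1
thr0.a=0 thr1.a=2 thr3.a=2
thr0.a=2 thr1.a=0 thr3.a=0
thr0.a=2 thr1.a=0 thr3.a=1
thr0.a=2 thr1.a=0 thr3.a=2
thr0.a=2 thr1.a=2 thr3.a=0
thr0.a=2 thr1.a=2 thr3.a=1
thr0.a=2 thr1.a=2 thr3.a=2

outcome vector order: (thr0.a,thr1.a,thr3.a)
|SC outcomes| = 10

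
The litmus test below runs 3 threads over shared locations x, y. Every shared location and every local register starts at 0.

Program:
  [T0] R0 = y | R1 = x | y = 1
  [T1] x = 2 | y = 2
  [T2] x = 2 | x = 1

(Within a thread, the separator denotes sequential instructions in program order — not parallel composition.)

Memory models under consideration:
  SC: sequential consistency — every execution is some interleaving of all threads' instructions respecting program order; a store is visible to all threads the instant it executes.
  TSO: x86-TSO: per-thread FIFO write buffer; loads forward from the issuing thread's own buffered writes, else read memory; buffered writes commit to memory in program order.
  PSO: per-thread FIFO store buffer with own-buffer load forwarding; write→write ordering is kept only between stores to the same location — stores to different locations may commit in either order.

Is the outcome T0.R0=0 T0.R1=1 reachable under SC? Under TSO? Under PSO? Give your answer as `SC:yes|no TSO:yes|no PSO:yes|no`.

SC:yes TSO:yes PSO:yes

outcome vector order: (T0.R0,T0.R1)
SC (5): 0/0, 0/1, 0/2, 2/1, 2/2
TSO (5): 0/0, 0/1, 0/2, 2/1, 2/2
PSO (6): 0/0, 0/1, 0/2, 2/0, 2/1, 2/2
target 0/1 ∈ {SC,TSO,PSO}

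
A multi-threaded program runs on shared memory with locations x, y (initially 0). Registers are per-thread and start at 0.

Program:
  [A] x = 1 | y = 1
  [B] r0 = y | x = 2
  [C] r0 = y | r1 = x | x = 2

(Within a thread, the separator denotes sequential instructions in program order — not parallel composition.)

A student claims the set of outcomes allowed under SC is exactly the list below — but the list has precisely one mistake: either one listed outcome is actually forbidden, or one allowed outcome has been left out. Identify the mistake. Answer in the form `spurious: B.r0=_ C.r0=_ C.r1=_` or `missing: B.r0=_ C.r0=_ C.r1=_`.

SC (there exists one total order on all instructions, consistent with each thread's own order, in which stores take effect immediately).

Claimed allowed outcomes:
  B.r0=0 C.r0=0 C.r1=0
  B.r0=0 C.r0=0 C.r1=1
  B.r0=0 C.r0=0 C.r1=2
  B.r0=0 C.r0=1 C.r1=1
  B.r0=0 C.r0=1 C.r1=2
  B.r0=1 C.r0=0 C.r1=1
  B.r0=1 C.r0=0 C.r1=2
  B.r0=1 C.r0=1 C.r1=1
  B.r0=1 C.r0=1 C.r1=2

missing: B.r0=1 C.r0=0 C.r1=0

outcome vector order: (B.r0,C.r0,C.r1)
[SC] allowed = {<0 0 0>, <0 0 1>, <0 0 2>, <0 1 1>, <0 1 2>, <1 0 0>, <1 0 1>, <1 0 2>, <1 1 1>, <1 1 2>}
SC∖claimed = {<1 0 0>}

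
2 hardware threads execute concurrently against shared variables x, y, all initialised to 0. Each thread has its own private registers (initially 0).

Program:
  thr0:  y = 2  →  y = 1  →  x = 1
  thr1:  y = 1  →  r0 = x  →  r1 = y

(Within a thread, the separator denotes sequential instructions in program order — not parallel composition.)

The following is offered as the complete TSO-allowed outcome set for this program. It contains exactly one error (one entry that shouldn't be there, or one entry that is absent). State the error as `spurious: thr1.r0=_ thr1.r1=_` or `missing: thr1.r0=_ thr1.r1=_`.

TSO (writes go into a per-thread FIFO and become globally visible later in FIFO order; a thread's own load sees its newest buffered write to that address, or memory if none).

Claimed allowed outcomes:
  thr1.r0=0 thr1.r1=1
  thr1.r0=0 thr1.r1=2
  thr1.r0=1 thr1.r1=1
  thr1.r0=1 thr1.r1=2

spurious: thr1.r0=1 thr1.r1=2

outcome vector order: (thr1.r0,thr1.r1)
TSO (3): 01 02 11
claimed∖TSO = {12}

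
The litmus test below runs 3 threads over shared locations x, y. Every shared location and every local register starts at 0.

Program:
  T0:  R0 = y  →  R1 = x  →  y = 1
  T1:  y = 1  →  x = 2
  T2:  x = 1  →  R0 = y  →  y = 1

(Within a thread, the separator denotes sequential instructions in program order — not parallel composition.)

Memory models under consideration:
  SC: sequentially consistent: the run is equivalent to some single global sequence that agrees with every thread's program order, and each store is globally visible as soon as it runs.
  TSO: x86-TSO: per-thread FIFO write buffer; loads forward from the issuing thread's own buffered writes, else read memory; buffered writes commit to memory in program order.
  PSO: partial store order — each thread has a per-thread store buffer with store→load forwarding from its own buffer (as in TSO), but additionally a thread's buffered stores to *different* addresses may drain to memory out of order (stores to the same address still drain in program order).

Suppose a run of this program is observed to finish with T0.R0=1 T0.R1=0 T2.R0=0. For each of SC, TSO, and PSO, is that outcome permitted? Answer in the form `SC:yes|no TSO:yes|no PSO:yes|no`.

outcome vector order: (T0.R0,T0.R1,T2.R0)
[SC] allowed = {0/0/0, 0/0/1, 0/1/0, 0/1/1, 0/2/0, 0/2/1, 1/0/1, 1/1/0, 1/1/1, 1/2/0, 1/2/1}
[TSO] allowed = {0/0/0, 0/0/1, 0/1/0, 0/1/1, 0/2/0, 0/2/1, 1/0/0, 1/0/1, 1/1/0, 1/1/1, 1/2/0, 1/2/1}
[PSO] allowed = {0/0/0, 0/0/1, 0/1/0, 0/1/1, 0/2/0, 0/2/1, 1/0/0, 1/0/1, 1/1/0, 1/1/1, 1/2/0, 1/2/1}
target 1/0/0 ∈ {TSO,PSO}

SC:no TSO:yes PSO:yes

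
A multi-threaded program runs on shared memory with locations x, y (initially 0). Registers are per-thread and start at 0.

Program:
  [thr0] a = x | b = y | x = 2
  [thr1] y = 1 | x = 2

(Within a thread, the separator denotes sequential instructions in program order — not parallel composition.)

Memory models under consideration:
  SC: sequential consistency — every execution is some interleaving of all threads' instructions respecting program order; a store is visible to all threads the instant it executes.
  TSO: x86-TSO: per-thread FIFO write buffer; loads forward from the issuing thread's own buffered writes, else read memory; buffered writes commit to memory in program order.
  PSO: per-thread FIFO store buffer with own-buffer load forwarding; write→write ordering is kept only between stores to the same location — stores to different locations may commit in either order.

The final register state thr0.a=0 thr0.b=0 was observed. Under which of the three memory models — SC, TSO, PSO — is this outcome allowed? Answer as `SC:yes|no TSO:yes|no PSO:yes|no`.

SC:yes TSO:yes PSO:yes

outcome vector order: (thr0.a,thr0.b)
[SC] allowed = {0/0, 0/1, 2/1}
[TSO] allowed = {0/0, 0/1, 2/1}
[PSO] allowed = {0/0, 0/1, 2/0, 2/1}
target 0/0 ∈ {SC,TSO,PSO}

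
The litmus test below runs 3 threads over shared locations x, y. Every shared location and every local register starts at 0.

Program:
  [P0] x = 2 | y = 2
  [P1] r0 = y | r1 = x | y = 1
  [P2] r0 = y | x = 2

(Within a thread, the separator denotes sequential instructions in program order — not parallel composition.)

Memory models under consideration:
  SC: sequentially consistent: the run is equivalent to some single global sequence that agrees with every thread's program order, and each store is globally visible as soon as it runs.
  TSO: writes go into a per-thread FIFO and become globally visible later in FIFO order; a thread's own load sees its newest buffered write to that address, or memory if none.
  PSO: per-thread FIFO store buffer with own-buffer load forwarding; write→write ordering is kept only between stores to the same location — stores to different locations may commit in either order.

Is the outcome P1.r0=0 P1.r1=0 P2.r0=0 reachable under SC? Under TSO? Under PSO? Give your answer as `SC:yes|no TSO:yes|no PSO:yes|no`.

SC:yes TSO:yes PSO:yes

outcome vector order: (P1.r0,P1.r1,P2.r0)
[SC] allowed = {<0 0 0>, <0 0 1>, <0 0 2>, <0 2 0>, <0 2 1>, <0 2 2>, <2 2 0>, <2 2 1>, <2 2 2>}
[TSO] allowed = {<0 0 0>, <0 0 1>, <0 0 2>, <0 2 0>, <0 2 1>, <0 2 2>, <2 2 0>, <2 2 1>, <2 2 2>}
[PSO] allowed = {<0 0 0>, <0 0 1>, <0 0 2>, <0 2 0>, <0 2 1>, <0 2 2>, <2 0 0>, <2 0 1>, <2 0 2>, <2 2 0>, <2 2 1>, <2 2 2>}
target <0 0 0> ∈ {SC,TSO,PSO}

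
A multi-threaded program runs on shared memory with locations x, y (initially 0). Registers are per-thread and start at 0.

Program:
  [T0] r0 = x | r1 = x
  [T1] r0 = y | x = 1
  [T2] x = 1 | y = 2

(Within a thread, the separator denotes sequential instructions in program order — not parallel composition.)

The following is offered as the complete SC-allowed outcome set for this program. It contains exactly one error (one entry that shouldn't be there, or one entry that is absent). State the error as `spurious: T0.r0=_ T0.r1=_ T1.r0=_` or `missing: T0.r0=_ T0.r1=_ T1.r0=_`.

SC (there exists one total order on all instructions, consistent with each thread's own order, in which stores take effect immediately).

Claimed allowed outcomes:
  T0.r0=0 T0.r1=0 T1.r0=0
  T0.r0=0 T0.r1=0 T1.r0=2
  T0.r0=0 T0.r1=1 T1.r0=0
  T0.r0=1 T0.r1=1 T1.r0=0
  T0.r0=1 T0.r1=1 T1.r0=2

outcome vector order: (T0.r0,T0.r1,T1.r0)
under SC → 0/0/0, 0/0/2, 0/1/0, 0/1/2, 1/1/0, 1/1/2
SC∖claimed = {0/1/2}

missing: T0.r0=0 T0.r1=1 T1.r0=2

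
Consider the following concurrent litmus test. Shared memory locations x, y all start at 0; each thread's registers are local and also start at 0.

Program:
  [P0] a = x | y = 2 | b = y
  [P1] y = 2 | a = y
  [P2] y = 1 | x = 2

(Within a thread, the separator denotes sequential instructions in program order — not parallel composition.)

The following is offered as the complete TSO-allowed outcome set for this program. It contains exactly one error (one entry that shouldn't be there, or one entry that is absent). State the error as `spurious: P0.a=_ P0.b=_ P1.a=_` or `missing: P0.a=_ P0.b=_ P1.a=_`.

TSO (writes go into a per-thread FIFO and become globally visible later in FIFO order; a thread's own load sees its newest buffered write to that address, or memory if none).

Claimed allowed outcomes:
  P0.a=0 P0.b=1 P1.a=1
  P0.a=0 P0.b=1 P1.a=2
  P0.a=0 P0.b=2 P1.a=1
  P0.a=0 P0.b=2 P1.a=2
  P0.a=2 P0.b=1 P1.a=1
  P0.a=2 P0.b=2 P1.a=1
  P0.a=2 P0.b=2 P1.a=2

outcome vector order: (P0.a,P0.b,P1.a)
[TSO] allowed = {0/1/1 0/1/2 0/2/1 0/2/2 2/2/1 2/2/2}
claimed∖TSO = {2/1/1}

spurious: P0.a=2 P0.b=1 P1.a=1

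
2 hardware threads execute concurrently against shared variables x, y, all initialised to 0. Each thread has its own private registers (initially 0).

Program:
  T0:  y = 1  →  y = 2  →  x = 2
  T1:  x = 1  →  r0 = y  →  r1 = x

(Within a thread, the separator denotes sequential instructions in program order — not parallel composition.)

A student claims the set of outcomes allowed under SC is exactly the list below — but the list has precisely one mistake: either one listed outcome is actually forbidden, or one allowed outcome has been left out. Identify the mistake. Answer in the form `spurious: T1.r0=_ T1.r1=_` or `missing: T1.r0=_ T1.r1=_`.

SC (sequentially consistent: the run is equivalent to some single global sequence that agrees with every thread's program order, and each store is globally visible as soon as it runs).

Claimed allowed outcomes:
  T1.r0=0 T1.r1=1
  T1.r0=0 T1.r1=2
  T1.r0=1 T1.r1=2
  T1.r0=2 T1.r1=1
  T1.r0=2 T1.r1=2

missing: T1.r0=1 T1.r1=1

outcome vector order: (T1.r0,T1.r1)
SC (6): <0 1>; <0 2>; <1 1>; <1 2>; <2 1>; <2 2>
SC∖claimed = {<1 1>}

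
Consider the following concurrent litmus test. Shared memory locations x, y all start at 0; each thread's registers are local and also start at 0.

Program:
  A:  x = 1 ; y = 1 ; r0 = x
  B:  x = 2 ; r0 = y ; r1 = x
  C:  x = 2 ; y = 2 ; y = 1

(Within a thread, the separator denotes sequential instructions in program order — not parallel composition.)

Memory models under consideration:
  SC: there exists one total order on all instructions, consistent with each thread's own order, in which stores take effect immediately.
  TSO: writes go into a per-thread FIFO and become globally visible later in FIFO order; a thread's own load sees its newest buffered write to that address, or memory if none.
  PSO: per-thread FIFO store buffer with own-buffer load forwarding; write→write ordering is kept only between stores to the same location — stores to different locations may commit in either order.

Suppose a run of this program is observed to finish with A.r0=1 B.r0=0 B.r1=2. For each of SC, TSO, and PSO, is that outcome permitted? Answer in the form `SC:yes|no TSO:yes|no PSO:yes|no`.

SC:yes TSO:yes PSO:yes

outcome vector order: (A.r0,B.r0,B.r1)
under SC → 101; 102; 111; 112; 121; 122; 201; 202; 211; 212; 222
under TSO → 101; 102; 111; 112; 121; 122; 201; 202; 211; 212; 222
under PSO → 101; 102; 111; 112; 121; 122; 201; 202; 211; 212; 221; 222
target 102 ∈ {SC,TSO,PSO}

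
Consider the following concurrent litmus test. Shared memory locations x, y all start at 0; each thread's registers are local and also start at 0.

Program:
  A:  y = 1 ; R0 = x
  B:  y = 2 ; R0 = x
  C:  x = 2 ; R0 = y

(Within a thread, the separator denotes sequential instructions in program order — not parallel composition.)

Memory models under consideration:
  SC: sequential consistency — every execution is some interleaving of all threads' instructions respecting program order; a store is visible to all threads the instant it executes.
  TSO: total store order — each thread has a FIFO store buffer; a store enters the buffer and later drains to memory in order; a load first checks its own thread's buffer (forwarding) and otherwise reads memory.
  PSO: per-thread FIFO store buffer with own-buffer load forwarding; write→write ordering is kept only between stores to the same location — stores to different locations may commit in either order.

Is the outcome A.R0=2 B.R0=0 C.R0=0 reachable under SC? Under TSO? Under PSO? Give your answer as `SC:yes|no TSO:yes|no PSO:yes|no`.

outcome vector order: (A.R0,B.R0,C.R0)
under SC → 0/0/1 0/0/2 0/2/1 0/2/2 2/0/1 2/0/2 2/2/0 2/2/1 2/2/2
under TSO → 0/0/0 0/0/1 0/0/2 0/2/0 0/2/1 0/2/2 2/0/0 2/0/1 2/0/2 2/2/0 2/2/1 2/2/2
under PSO → 0/0/0 0/0/1 0/0/2 0/2/0 0/2/1 0/2/2 2/0/0 2/0/1 2/0/2 2/2/0 2/2/1 2/2/2
target 2/0/0 ∈ {TSO,PSO}

SC:no TSO:yes PSO:yes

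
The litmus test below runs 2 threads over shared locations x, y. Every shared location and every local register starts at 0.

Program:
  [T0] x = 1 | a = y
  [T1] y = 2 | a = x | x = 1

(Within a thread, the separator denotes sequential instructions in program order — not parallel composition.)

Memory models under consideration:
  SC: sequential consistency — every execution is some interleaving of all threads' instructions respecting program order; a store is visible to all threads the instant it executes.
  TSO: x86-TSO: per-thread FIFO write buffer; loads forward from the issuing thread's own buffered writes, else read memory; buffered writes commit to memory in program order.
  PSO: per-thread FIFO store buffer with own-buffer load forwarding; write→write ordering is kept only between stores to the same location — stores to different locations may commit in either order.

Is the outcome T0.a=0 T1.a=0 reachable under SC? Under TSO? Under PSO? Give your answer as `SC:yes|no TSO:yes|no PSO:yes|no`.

outcome vector order: (T0.a,T1.a)
under SC → <0 1> <2 0> <2 1>
under TSO → <0 0> <0 1> <2 0> <2 1>
under PSO → <0 0> <0 1> <2 0> <2 1>
target <0 0> ∈ {TSO,PSO}

SC:no TSO:yes PSO:yes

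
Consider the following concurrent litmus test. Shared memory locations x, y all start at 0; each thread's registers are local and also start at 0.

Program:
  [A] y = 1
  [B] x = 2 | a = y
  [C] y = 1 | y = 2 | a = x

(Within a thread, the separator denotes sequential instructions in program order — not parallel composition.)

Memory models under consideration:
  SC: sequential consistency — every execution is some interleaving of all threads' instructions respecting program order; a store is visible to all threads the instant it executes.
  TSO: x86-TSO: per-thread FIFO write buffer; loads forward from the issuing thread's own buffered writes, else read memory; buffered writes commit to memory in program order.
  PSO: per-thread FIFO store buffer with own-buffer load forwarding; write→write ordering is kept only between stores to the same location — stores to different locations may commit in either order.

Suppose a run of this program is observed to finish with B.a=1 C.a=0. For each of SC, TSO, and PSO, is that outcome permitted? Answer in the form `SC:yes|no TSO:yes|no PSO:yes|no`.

outcome vector order: (B.a,C.a)
[SC] allowed = {(0,2); (1,0); (1,2); (2,0); (2,2)}
[TSO] allowed = {(0,0); (0,2); (1,0); (1,2); (2,0); (2,2)}
[PSO] allowed = {(0,0); (0,2); (1,0); (1,2); (2,0); (2,2)}
target (1,0) ∈ {SC,TSO,PSO}

SC:yes TSO:yes PSO:yes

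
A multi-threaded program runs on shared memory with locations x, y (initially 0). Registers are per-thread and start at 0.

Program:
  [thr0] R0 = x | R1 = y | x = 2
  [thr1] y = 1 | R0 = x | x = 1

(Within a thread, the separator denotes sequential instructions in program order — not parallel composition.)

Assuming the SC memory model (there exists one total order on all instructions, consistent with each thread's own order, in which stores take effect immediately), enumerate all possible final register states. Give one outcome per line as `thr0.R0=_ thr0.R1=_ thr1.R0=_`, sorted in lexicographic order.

outcome vector order: (thr0.R0,thr0.R1,thr1.R0)
|SC outcomes| = 5

thr0.R0=0 thr0.R1=0 thr1.R0=0
thr0.R0=0 thr0.R1=0 thr1.R0=2
thr0.R0=0 thr0.R1=1 thr1.R0=0
thr0.R0=0 thr0.R1=1 thr1.R0=2
thr0.R0=1 thr0.R1=1 thr1.R0=0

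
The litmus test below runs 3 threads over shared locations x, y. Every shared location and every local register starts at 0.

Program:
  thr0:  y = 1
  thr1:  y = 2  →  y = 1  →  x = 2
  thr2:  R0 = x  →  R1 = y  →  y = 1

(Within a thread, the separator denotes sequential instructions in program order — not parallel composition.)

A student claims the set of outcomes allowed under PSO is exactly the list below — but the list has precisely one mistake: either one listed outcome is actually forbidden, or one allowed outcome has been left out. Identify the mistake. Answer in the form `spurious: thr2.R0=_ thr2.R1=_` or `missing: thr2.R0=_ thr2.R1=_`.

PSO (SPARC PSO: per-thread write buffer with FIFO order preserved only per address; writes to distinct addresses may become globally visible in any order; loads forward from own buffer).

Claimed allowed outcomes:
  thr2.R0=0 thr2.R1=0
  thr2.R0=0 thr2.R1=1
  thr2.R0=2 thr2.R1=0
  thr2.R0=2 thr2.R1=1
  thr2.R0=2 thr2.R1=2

outcome vector order: (thr2.R0,thr2.R1)
under PSO → (0,0) (0,1) (0,2) (2,0) (2,1) (2,2)
PSO∖claimed = {(0,2)}

missing: thr2.R0=0 thr2.R1=2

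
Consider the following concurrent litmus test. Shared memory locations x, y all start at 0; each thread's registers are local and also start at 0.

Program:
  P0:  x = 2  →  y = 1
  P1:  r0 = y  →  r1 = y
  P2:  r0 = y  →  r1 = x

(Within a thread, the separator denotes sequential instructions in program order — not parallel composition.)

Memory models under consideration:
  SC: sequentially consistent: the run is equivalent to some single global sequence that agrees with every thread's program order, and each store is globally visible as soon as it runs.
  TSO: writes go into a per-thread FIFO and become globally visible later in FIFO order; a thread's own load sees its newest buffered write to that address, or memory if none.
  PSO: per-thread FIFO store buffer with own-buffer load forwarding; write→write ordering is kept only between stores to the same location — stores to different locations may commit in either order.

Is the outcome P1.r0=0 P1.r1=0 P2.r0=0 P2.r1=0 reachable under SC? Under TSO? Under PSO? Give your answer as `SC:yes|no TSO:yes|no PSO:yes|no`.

outcome vector order: (P1.r0,P1.r1,P2.r0,P2.r1)
SC (9): 0000; 0002; 0012; 0100; 0102; 0112; 1100; 1102; 1112
TSO (9): 0000; 0002; 0012; 0100; 0102; 0112; 1100; 1102; 1112
PSO (12): 0000; 0002; 0010; 0012; 0100; 0102; 0110; 0112; 1100; 1102; 1110; 1112
target 0000 ∈ {SC,TSO,PSO}

SC:yes TSO:yes PSO:yes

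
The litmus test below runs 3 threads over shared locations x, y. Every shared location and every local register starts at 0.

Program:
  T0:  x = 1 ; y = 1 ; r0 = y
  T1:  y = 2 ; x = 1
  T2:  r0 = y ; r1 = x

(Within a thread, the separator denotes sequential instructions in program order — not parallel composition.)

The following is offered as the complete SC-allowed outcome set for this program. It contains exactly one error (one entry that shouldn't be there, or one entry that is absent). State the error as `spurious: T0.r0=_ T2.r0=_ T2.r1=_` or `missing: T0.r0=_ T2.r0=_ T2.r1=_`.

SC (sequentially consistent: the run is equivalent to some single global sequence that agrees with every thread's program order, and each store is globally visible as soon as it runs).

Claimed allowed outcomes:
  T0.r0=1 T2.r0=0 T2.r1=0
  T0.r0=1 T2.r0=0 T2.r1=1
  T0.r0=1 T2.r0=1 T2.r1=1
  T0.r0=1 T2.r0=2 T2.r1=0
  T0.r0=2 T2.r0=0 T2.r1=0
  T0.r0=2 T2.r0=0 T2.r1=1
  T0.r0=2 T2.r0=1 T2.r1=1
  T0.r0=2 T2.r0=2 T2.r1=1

missing: T0.r0=1 T2.r0=2 T2.r1=1

outcome vector order: (T0.r0,T2.r0,T2.r1)
under SC → <1 0 0>; <1 0 1>; <1 1 1>; <1 2 0>; <1 2 1>; <2 0 0>; <2 0 1>; <2 1 1>; <2 2 1>
SC∖claimed = {<1 2 1>}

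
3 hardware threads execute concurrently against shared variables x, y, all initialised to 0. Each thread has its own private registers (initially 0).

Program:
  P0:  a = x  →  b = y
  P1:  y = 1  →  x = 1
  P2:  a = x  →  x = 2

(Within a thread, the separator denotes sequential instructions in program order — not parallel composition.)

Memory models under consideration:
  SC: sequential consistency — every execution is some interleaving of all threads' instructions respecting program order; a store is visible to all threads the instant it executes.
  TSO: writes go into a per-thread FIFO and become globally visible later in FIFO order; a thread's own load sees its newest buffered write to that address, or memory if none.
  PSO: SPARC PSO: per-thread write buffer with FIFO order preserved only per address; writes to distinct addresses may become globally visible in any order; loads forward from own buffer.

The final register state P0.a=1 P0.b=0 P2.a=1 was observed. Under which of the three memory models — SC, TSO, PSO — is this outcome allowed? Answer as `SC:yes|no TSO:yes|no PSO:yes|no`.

outcome vector order: (P0.a,P0.b,P2.a)
SC: 9 outcomes — {000; 001; 010; 011; 110; 111; 200; 210; 211}
TSO: 9 outcomes — {000; 001; 010; 011; 110; 111; 200; 210; 211}
PSO: 12 outcomes — {000; 001; 010; 011; 100; 101; 110; 111; 200; 201; 210; 211}
target 101 ∈ {PSO}

SC:no TSO:no PSO:yes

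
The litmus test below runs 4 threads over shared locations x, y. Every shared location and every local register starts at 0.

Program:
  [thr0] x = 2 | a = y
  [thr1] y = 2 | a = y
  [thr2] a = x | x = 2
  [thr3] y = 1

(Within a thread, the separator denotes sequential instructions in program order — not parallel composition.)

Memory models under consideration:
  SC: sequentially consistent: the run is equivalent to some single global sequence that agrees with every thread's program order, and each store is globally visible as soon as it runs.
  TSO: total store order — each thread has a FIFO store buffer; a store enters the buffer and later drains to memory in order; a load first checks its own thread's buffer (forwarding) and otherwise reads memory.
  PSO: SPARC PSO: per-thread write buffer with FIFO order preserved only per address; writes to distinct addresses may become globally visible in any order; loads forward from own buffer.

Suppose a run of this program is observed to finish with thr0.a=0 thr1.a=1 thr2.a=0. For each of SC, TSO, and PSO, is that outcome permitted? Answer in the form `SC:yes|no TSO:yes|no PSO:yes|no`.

outcome vector order: (thr0.a,thr1.a,thr2.a)
[SC] allowed = {<0 1 0>, <0 1 2>, <0 2 0>, <0 2 2>, <1 1 0>, <1 1 2>, <1 2 0>, <1 2 2>, <2 1 0>, <2 1 2>, <2 2 0>, <2 2 2>}
[TSO] allowed = {<0 1 0>, <0 1 2>, <0 2 0>, <0 2 2>, <1 1 0>, <1 1 2>, <1 2 0>, <1 2 2>, <2 1 0>, <2 1 2>, <2 2 0>, <2 2 2>}
[PSO] allowed = {<0 1 0>, <0 1 2>, <0 2 0>, <0 2 2>, <1 1 0>, <1 1 2>, <1 2 0>, <1 2 2>, <2 1 0>, <2 1 2>, <2 2 0>, <2 2 2>}
target <0 1 0> ∈ {SC,TSO,PSO}

SC:yes TSO:yes PSO:yes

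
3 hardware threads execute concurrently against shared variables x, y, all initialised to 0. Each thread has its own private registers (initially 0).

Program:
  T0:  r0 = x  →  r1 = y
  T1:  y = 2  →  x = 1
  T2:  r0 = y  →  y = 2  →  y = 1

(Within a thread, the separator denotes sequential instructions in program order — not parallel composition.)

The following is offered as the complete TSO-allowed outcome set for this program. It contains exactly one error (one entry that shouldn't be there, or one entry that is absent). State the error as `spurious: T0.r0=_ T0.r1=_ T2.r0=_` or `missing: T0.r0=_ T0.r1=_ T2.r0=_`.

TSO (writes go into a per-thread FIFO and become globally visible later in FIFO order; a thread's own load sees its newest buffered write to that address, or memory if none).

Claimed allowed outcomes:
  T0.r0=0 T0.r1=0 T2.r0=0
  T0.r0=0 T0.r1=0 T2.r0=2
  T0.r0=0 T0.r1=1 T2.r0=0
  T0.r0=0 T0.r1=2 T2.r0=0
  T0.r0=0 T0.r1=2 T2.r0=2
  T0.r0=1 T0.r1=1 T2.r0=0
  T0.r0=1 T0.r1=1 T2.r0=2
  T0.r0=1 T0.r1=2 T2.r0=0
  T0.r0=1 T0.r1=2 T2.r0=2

missing: T0.r0=0 T0.r1=1 T2.r0=2

outcome vector order: (T0.r0,T0.r1,T2.r0)
[TSO] allowed = {(0,0,0), (0,0,2), (0,1,0), (0,1,2), (0,2,0), (0,2,2), (1,1,0), (1,1,2), (1,2,0), (1,2,2)}
TSO∖claimed = {(0,1,2)}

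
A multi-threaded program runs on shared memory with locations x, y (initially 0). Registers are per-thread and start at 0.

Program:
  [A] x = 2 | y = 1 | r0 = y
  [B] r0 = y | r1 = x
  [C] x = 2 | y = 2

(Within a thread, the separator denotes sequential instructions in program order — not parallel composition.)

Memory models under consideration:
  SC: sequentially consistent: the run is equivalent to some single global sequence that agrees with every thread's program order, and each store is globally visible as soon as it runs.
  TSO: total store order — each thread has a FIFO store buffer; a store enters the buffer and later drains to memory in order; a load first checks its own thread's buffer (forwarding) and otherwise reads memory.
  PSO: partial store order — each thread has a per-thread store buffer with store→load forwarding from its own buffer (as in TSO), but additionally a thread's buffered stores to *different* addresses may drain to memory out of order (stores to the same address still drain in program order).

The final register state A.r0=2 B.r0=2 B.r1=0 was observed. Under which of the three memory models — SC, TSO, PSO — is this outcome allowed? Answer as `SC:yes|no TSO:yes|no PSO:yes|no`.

SC:no TSO:no PSO:yes

outcome vector order: (A.r0,B.r0,B.r1)
SC (8): <1 0 0> <1 0 2> <1 1 2> <1 2 2> <2 0 0> <2 0 2> <2 1 2> <2 2 2>
TSO (8): <1 0 0> <1 0 2> <1 1 2> <1 2 2> <2 0 0> <2 0 2> <2 1 2> <2 2 2>
PSO (12): <1 0 0> <1 0 2> <1 1 0> <1 1 2> <1 2 0> <1 2 2> <2 0 0> <2 0 2> <2 1 0> <2 1 2> <2 2 0> <2 2 2>
target <2 2 0> ∈ {PSO}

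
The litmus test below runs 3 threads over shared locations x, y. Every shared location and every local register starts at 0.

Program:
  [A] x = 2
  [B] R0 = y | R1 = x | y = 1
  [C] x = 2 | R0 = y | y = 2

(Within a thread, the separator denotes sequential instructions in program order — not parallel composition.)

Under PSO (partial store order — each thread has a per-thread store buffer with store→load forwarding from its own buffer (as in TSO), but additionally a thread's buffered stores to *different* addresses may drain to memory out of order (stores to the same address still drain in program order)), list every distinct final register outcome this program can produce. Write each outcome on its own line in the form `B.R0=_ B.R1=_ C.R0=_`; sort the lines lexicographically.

outcome vector order: (B.R0,B.R1,C.R0)
|PSO outcomes| = 6

B.R0=0 B.R1=0 C.R0=0
B.R0=0 B.R1=0 C.R0=1
B.R0=0 B.R1=2 C.R0=0
B.R0=0 B.R1=2 C.R0=1
B.R0=2 B.R1=0 C.R0=0
B.R0=2 B.R1=2 C.R0=0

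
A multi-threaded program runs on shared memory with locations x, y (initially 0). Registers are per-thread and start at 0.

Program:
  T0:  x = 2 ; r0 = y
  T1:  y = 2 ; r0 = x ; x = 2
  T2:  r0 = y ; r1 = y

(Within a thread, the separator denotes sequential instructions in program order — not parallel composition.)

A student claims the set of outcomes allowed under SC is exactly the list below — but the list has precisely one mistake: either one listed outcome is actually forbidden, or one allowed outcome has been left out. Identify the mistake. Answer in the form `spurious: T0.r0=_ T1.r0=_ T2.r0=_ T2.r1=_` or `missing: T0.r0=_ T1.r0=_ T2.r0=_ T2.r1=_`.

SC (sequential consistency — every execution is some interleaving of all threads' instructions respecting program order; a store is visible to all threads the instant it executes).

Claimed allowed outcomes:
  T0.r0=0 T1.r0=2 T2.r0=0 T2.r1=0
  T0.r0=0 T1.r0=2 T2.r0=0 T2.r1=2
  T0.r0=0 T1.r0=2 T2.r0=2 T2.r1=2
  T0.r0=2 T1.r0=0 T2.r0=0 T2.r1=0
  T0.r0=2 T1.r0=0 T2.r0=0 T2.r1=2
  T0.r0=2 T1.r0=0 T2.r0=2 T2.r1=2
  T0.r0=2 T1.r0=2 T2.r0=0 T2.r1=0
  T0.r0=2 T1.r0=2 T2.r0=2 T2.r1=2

missing: T0.r0=2 T1.r0=2 T2.r0=0 T2.r1=2

outcome vector order: (T0.r0,T1.r0,T2.r0,T2.r1)
SC (9): (0,2,0,0) (0,2,0,2) (0,2,2,2) (2,0,0,0) (2,0,0,2) (2,0,2,2) (2,2,0,0) (2,2,0,2) (2,2,2,2)
SC∖claimed = {(2,2,0,2)}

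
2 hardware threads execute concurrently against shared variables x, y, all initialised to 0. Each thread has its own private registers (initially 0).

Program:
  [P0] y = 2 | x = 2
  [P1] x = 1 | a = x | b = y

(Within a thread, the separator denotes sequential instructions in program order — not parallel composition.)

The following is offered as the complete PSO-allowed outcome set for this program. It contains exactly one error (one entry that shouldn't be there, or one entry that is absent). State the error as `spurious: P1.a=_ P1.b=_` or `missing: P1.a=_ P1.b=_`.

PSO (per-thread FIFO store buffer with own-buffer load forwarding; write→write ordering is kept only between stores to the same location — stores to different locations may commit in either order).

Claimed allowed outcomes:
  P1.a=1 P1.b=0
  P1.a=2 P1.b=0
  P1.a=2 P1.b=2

missing: P1.a=1 P1.b=2

outcome vector order: (P1.a,P1.b)
PSO: 4 outcomes — {(1,0) (1,2) (2,0) (2,2)}
PSO∖claimed = {(1,2)}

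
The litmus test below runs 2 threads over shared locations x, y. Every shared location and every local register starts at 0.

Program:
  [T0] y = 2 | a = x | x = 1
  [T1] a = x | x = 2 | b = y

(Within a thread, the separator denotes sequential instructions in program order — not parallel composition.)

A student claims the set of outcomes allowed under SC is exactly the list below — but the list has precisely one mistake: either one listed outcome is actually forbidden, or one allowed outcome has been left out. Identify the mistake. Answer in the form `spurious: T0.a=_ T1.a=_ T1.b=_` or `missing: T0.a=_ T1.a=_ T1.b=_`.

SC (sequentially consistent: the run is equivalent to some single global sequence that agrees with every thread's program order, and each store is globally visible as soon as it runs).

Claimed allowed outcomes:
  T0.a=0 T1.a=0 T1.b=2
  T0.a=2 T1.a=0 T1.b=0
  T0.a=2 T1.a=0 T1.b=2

outcome vector order: (T0.a,T1.a,T1.b)
under SC → 002; 012; 200; 202
SC∖claimed = {012}

missing: T0.a=0 T1.a=1 T1.b=2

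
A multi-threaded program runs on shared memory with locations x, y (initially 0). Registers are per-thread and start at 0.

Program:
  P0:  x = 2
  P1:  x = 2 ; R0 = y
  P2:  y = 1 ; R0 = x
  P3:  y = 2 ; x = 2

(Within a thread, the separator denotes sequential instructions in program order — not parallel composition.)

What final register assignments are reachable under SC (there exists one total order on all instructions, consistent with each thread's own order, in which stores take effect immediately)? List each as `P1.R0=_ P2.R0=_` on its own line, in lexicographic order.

outcome vector order: (P1.R0,P2.R0)
|SC outcomes| = 5

P1.R0=0 P2.R0=2
P1.R0=1 P2.R0=0
P1.R0=1 P2.R0=2
P1.R0=2 P2.R0=0
P1.R0=2 P2.R0=2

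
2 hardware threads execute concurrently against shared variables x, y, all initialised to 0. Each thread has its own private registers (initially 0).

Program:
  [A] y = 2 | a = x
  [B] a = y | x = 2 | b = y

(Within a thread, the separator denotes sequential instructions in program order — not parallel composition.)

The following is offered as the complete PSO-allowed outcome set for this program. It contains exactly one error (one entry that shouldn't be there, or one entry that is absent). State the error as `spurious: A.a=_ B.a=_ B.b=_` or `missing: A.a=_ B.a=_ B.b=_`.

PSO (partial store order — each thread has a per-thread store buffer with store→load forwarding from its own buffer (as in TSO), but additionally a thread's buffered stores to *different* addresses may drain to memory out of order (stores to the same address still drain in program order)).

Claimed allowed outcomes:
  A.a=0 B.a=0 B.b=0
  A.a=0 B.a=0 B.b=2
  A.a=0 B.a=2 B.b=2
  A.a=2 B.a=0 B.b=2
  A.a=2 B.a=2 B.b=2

missing: A.a=2 B.a=0 B.b=0

outcome vector order: (A.a,B.a,B.b)
PSO: 6 outcomes — {(0,0,0), (0,0,2), (0,2,2), (2,0,0), (2,0,2), (2,2,2)}
PSO∖claimed = {(2,0,0)}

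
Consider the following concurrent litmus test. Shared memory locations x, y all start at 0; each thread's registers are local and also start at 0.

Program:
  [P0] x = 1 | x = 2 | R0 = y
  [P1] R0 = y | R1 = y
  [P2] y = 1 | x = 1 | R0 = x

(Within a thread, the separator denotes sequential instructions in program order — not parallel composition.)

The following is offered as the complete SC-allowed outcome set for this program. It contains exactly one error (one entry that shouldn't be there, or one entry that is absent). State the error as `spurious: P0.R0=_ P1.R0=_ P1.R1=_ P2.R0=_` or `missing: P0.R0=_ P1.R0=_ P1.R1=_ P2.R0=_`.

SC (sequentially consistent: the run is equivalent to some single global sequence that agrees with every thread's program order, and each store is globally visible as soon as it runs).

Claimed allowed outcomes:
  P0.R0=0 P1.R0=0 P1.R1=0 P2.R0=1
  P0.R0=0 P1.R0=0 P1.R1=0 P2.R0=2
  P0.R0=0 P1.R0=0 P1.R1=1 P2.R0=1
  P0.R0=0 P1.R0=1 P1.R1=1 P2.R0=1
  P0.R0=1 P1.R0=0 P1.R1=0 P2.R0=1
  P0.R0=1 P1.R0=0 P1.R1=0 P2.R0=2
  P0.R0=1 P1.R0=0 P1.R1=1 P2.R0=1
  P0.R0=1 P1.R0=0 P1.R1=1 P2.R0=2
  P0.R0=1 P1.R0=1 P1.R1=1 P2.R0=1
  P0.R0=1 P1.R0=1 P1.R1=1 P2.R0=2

outcome vector order: (P0.R0,P1.R0,P1.R1,P2.R0)
under SC → 0001 0011 0111 1001 1002 1011 1012 1111 1112
claimed∖SC = {0002}

spurious: P0.R0=0 P1.R0=0 P1.R1=0 P2.R0=2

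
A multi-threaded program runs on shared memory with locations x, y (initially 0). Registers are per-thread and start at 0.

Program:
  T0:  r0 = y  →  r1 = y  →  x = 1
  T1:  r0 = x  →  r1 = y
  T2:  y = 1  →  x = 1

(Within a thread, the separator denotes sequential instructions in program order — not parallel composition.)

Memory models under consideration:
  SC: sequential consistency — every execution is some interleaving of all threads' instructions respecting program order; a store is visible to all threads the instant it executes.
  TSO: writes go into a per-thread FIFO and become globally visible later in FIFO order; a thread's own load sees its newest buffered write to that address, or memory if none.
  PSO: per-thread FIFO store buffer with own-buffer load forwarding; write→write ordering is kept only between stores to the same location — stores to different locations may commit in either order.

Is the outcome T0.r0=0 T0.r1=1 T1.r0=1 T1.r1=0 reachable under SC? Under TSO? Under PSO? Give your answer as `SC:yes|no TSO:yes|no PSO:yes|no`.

outcome vector order: (T0.r0,T0.r1,T1.r0,T1.r1)
SC: 10 outcomes — {(0,0,0,0); (0,0,0,1); (0,0,1,0); (0,0,1,1); (0,1,0,0); (0,1,0,1); (0,1,1,1); (1,1,0,0); (1,1,0,1); (1,1,1,1)}
TSO: 10 outcomes — {(0,0,0,0); (0,0,0,1); (0,0,1,0); (0,0,1,1); (0,1,0,0); (0,1,0,1); (0,1,1,1); (1,1,0,0); (1,1,0,1); (1,1,1,1)}
PSO: 12 outcomes — {(0,0,0,0); (0,0,0,1); (0,0,1,0); (0,0,1,1); (0,1,0,0); (0,1,0,1); (0,1,1,0); (0,1,1,1); (1,1,0,0); (1,1,0,1); (1,1,1,0); (1,1,1,1)}
target (0,1,1,0) ∈ {PSO}

SC:no TSO:no PSO:yes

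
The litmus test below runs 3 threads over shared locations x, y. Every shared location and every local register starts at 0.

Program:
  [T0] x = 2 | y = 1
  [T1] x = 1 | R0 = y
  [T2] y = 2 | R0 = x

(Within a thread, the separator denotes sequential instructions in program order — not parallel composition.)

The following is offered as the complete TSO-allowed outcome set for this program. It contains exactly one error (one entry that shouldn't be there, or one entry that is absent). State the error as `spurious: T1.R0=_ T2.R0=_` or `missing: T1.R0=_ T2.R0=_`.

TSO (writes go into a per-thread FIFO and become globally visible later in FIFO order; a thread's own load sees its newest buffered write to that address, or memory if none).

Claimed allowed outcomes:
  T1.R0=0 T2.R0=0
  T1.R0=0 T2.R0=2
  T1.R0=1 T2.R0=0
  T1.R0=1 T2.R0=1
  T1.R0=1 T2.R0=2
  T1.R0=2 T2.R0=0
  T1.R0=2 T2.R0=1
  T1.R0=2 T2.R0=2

missing: T1.R0=0 T2.R0=1

outcome vector order: (T1.R0,T2.R0)
[TSO] allowed = {00, 01, 02, 10, 11, 12, 20, 21, 22}
TSO∖claimed = {01}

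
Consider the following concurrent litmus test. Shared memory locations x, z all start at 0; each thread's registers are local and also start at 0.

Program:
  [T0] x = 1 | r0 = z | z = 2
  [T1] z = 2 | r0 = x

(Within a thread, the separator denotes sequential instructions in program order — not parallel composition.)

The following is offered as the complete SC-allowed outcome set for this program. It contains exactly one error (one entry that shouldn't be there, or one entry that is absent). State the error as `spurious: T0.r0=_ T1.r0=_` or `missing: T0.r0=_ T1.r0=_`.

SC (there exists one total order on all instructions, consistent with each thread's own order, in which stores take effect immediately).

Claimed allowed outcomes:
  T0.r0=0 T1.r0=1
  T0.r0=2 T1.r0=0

missing: T0.r0=2 T1.r0=1

outcome vector order: (T0.r0,T1.r0)
SC (3): 01 20 21
SC∖claimed = {21}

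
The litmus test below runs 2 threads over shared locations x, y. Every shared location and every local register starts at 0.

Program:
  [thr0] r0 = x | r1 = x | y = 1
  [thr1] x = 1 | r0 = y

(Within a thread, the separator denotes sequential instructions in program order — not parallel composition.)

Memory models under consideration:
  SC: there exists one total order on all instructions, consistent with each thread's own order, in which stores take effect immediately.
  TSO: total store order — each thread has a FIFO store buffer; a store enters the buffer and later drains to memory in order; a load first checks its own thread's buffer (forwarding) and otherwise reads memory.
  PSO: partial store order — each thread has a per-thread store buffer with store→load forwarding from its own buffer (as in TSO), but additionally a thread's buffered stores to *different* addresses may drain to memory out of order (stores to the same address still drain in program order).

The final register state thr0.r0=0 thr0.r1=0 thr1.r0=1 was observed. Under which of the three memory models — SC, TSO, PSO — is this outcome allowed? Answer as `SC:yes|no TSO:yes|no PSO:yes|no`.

outcome vector order: (thr0.r0,thr0.r1,thr1.r0)
[SC] allowed = {0/0/0; 0/0/1; 0/1/0; 0/1/1; 1/1/0; 1/1/1}
[TSO] allowed = {0/0/0; 0/0/1; 0/1/0; 0/1/1; 1/1/0; 1/1/1}
[PSO] allowed = {0/0/0; 0/0/1; 0/1/0; 0/1/1; 1/1/0; 1/1/1}
target 0/0/1 ∈ {SC,TSO,PSO}

SC:yes TSO:yes PSO:yes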